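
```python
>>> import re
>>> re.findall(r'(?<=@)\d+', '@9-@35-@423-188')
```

['9', '35', '423']

The positive lookaround only admits positions where the adjacent text matches; those characters stay outside the span.
Matches: at [1:2] → '9'; at [4:6] → '35'; at [8:11] → '423'.
`findall` yields the raw match text (3 of them) because the pattern has no groups.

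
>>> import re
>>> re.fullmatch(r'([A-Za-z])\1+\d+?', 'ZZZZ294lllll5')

None

A backreference is literal: `\1` must see the identical characters the first group matched.
For `fullmatch`, every character of the input must be accounted for by the pattern.
Here the pattern can't cover the whole string, so the call returns None.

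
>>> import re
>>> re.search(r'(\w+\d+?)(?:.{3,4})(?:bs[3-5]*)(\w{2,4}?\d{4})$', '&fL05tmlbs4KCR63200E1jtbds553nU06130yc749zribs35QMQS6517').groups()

('fL05tmlbs4KCR63200E1jtbds553nU06130yc749', 'QMQS6517')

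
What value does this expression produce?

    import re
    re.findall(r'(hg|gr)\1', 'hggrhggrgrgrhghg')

['gr', 'hg']

The backreference `\1` re-matches whatever the first group consumed, character for character.
Walking the string: at [6:10] match 'grgr', group 1 = 'gr'; at [12:16] match 'hghg', group 1 = 'hg'.
`findall` collects group 1 from each match (2 total).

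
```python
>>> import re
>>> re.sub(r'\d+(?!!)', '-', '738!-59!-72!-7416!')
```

'-8!--9!--2!--6!'

`(?!…)`/`(?<!…)` only lets a position through if the neighbouring text does NOT match; no characters are consumed.
Matches: at [0:2] → '73'; at [5:6] → '5'; at [9:10] → '7'; at [13:16] → '741'.
Every occurrence is swapped for '-'.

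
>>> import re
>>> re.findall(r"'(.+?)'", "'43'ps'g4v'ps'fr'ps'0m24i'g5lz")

Because the quantifier is non-greedy, it stops expanding at the earliest point where the rest of the pattern can succeed.
Walking the string: at [0:4] match "'43'", group 1 = '43'; at [6:11] match "'g4v'", group 1 = 'g4v'; at [13:17] match "'fr'", group 1 = 'fr'; at [19:26] match "'0m24i'", group 1 = '0m24i'.
With a single group, `findall` returns only what that group captured — 4 items.

['43', 'g4v', 'fr', '0m24i']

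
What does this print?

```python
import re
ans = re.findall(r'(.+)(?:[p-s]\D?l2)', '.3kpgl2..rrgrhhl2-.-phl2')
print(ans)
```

['.3kpgl2..rrgrhhl2-.-']

This matches one or more of any character (captured); then a character in [p-s], then optionally a non-digit, then the literal 'l2' (non-capturing group).
Scanning left to right: at [0:24] match '.3kpgl2..rrgrhhl2-.-phl2', group 1 = '.3kpgl2..rrgrhhl2-.-'.
With a single group, `findall` returns only what that group captured — 1 item.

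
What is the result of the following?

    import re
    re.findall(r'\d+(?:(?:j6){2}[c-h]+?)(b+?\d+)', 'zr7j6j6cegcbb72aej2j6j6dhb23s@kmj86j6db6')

['bb72', 'b23']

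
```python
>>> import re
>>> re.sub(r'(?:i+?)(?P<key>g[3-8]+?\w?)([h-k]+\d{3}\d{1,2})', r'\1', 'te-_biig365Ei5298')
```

Pattern: one or more of a literal 'i' (lazy) (non-capturing group); then a literal 'g', then one or more of a character in [3-8] (lazy), then optionally a word character (captured as 'key'); then one or more of a character in [h-k], then exactly 3 of a digit, then 1 to 2 of a digit (captured).
Matches: at [5:17] → 'iig365Ei5298'.
Each match is replaced using the text its own group 1 captured.

'te-_bg365E'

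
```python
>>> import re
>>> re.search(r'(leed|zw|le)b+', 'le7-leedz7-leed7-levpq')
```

None

Here nothing in the string fits, so the call returns None.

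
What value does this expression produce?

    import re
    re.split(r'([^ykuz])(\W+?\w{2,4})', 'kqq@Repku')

['kq', 'q', '@Repk', 'u']

This matches any character except [ykuz] (captured); then one or more of a non-word character (lazy), then 2 to 4 of a word character (captured).
Matches to split on: at [2:8] → 'q@Repk'.
`re.split` interleaves the captured-group text with the surrounding fragments.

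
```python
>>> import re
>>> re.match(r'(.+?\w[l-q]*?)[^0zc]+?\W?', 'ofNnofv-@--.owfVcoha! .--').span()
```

(0, 3)

The pattern matches one or more of any character (lazy), then a word character, then zero or more of a character in [l-q] (lazy) (captured); then one or more of any character except [0zc] (lazy), then optionally a non-word character.
The `?` after the quantifier makes it lazy — it takes as little as possible before letting the rest of the pattern try.
With `match`, the pattern is implicitly anchored at the beginning.
The match spans [0:3] → 'ofN'.
Captured: group 1 = 'of'.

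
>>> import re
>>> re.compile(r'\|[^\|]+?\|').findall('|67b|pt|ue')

Matches: at [0:5] → '|67b|'.
`findall` yields the raw match text (1 of them) because the pattern has no groups.

['|67b|']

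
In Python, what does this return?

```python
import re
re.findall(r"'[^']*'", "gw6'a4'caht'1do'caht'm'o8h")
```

["'a4'", "'1do'", "'m'"]

With no groups in the pattern, `findall` gives back each whole match — 3 here.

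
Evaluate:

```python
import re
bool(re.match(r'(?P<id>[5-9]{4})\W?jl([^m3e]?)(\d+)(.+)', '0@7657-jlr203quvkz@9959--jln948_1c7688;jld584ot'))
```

False

This matches exactly 4 of a character in [5-9] (captured as 'id'); then optionally a non-word character, then the literal 'jl'; then optionally any character except [m3e] (captured); then one or more of a digit (captured); then one or more of any character (captured).
`re.match` won't scan ahead — the pattern has to work from the very first character.
Here the pattern fails at index 0, so the call returns None, and `bool(None)` is False.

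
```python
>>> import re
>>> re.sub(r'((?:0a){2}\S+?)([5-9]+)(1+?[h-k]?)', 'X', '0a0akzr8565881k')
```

'X'

This matches the literal '0a' repeated 2 times, then one or more of a non-whitespace character (lazy) (captured); then one or more of a character in [5-9] (captured); then one or more of a literal '1' (lazy), then optionally a character in [h-k] (captured).
Each match is replaced by 'X'.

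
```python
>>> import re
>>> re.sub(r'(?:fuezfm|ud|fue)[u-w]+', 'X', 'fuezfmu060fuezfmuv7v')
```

'X060X7v'

Matches: at [0:7] → 'fuezfmu'; at [10:18] → 'fuezfmuv'.
Each match is replaced by 'X'.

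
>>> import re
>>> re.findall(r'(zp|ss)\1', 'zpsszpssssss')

`\1` is not a pattern — it's the concrete string captured by group 1, re-applied verbatim.
Walking the string: at [6:10] match 'ssss', group 1 = 'ss'.
Because there's exactly one group, `findall` drops the full match and keeps group 1 from the one hit.

['ss']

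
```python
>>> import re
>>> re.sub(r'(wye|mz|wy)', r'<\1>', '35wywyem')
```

Branches in `(...|...)` are attempted left-to-right; the first branch that allows the whole pattern to succeed is taken.
Matches: at [2:4] → 'wy'; at [4:7] → 'wye'.
`\1` in the replacement pulls in group 1's text for each match.

'35<wy><wye>m'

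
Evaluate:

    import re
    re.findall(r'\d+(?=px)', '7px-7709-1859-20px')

Lookahead/lookbehind check context without consuming it, so the matched span excludes the asserted characters.
Matches: at [0:1] → '7'; at [14:16] → '20'.
No capturing groups, so `findall` returns the 2 full match strings.

['7', '20']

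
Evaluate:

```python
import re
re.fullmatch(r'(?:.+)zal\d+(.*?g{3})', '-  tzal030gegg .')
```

Pattern: one or more of any character (non-capturing group); then the literal 'zal', then one or more of a digit; then zero or more of any character (lazy), then exactly 3 of the literal 'g' (captured).
`re.fullmatch` is like wrapping the pattern in `^…$` (in single-line mode).
Here the string isn't matched end-to-end, so the call returns None.

None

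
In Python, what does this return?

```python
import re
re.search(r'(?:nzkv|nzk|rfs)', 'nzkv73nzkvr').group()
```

'nzkv'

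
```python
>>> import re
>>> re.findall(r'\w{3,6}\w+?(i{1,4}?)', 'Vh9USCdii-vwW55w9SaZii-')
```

['i', 'i']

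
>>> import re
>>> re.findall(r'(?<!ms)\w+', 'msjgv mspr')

`(?!…)`/`(?<!…)` only lets a position through if the neighbouring text does NOT match; no characters are consumed.
Matches: at [0:5] → 'msjgv'; at [6:10] → 'mspr'.
With no groups in the pattern, `findall` gives back each whole match — 2 here.

['msjgv', 'mspr']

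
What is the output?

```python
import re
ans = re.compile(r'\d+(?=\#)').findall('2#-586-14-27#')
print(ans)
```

['2', '27']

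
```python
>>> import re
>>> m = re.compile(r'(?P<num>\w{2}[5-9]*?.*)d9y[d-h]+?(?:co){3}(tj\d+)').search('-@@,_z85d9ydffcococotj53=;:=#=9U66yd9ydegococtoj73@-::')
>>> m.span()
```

(4, 24)

Pattern: exactly 2 of a word character, then zero or more of a character in [5-9] (lazy), then zero or more of any character (captured as 'num'); then the literal 'd9y', then one or more of a character in [d-h] (lazy), then the literal 'co' repeated 3 times; then the literal 'tj', then one or more of a digit (captured).
`re.search` scans for the first position where the pattern succeeds.
The match spans [4:24] → '_z85d9ydffcococotj53'.
Captured: group 1 = '_z85', group 2 = 'tj53'.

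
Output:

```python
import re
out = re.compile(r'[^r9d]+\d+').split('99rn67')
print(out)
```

This matches one or more of any character except [r9d]; then one or more of a digit.
Matches to split on: at [3:6] → 'n67'.
`split` removes every match and returns the 2 fragments in between.

['99r', '']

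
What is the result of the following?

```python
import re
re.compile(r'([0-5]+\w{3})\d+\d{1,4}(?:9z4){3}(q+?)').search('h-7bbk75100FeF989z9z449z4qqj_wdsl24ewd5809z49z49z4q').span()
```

Pattern: one or more of a character in [0-5], then exactly 3 of a word character (captured); then one or more of a digit, then 1 to 4 of a digit, then the literal '9z4' repeated 3 times; then one or more of a literal 'q' (lazy) (captured).
Unlike `match`, `search` isn't anchored — it looks for the pattern anywhere in the string.
The match spans [33:51] → '24ewd5809z49z49z4q'.
Captured: group 1 = '24ewd', group 2 = 'q'.

(33, 51)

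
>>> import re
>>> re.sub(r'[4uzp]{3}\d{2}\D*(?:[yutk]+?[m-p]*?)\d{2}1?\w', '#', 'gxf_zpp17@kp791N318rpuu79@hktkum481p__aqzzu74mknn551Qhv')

Pattern: exactly 3 of one of [4uzp], then exactly 2 of a digit, then zero or more of a non-digit; then one or more of one of [yutk] (lazy), then zero or more of a character in [m-p] (lazy) (non-capturing group); then exactly 2 of a digit, then optionally a literal '1', then a word character.
Matches: at [4:16] → 'zpp17@kp791N'; at [20:36] → 'puu79@hktkum481p'; at [40:53] → 'zzu74mknn551Q'.
Every occurrence is swapped for '#'.

'gxf_#318r#__aq#hv'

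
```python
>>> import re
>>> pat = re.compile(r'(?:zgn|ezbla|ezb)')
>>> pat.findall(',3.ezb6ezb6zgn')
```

['ezb', 'ezb', 'zgn']

With no groups in the pattern, `findall` gives back each whole match — 3 here.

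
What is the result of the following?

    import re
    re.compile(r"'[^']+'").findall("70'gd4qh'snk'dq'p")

["'gd4qh'", "'dq'"]

Scanning left to right: at [2:9] → "'gd4qh'"; at [12:16] → "'dq'".
No capturing groups, so `findall` returns the 2 full match strings.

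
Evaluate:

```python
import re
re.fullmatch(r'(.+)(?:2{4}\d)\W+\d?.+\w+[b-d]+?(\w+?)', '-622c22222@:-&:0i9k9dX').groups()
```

('-622c', 'X')

The match spans [0:22] → '-622c22222@:-&:0i9k9dX'.
Captured: group 1 = '-622c', group 2 = 'X'.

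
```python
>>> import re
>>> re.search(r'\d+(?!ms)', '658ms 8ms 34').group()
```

`(?!…)`/`(?<!…)` only lets a position through if the neighbouring text does NOT match; no characters are consumed.
`search` walks the string left to right and returns the first match it finds.
The match spans [0:2] → '65'.

'65'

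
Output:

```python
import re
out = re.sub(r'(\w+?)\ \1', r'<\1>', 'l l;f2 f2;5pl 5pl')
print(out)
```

The backreference `\1` re-matches whatever the first group consumed, character for character.
Matches: at [0:3] → 'l l'; at [4:9] → 'f2 f2'; at [10:17] → '5pl 5pl'.
`\1` in the replacement pulls in group 1's text for each match.

<l>;<f2>;<5pl>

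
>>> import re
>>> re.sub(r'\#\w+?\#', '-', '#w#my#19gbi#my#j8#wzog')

Every occurrence is swapped for '-'.

'-my-my-wzog'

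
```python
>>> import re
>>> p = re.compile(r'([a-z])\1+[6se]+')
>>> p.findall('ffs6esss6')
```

['f']

A backreference is literal: `\1` must see the identical characters the first group matched.
Walking the string: at [0:9] match 'ffs6esss6', group 1 = 'f'.
One capturing group, so `findall` returns just the captured substring from the one match — 1 in all.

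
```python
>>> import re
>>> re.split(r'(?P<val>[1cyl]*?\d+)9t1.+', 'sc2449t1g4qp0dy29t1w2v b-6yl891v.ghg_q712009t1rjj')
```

The pattern matches zero or more of one of [1cyl] (lazy), then one or more of a digit (captured as 'val'); then the literal '9t1', then one or more of any character.
`re.split` interleaves the captured-group text with the surrounding fragments.

['s', 'c244', '']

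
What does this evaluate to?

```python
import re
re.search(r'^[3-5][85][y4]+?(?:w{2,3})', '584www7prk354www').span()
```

(0, 6)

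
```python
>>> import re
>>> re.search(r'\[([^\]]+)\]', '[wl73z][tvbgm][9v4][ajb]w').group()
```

'[wl73z]'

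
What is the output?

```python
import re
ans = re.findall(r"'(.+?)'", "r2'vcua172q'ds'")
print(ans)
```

A `+?`/`*?`/`{m,n}?` starts at its minimum and grows only as far as needed for what follows to match.
Matches: at [2:12] match "'vcua172q'", group 1 = 'vcua172q'.
`findall` collects group 1 from the one match (1 total).

['vcua172q']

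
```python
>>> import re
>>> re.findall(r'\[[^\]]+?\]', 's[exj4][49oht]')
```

['[exj4]', '[49oht]']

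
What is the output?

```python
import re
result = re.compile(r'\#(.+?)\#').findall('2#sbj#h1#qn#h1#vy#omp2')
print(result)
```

Matches: at [1:6] match '#sbj#', group 1 = 'sbj'; at [8:12] match '#qn#', group 1 = 'qn'; at [14:18] match '#vy#', group 1 = 'vy'.
Because there's exactly one group, `findall` drops the full match and keeps group 1 from each hit.

['sbj', 'qn', 'vy']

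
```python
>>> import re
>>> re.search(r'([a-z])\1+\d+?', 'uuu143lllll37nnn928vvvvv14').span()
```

(0, 4)

The backreference `\1` re-matches whatever the first group consumed, character for character.
The match spans [0:4] → 'uuu1'.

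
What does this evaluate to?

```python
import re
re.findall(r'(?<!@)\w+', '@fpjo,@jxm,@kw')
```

Because the assertion is negative and zero-width, positions next to the forbidden text are skipped.
Walking the string: at [2:5] → 'pjo'; at [8:10] → 'xm'; at [13:14] → 'w'.
With no groups in the pattern, `findall` gives back each whole match — 3 here.

['pjo', 'xm', 'w']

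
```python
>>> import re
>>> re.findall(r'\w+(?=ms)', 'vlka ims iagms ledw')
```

['i', 'iag']

Because the assertion is zero-width, the text it checks is not consumed and won't appear in the result.
With no groups in the pattern, `findall` gives back each whole match — 2 here.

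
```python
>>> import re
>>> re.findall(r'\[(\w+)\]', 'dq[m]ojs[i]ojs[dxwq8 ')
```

Because there's exactly one group, `findall` drops the full match and keeps group 1 from each hit.

['m', 'i']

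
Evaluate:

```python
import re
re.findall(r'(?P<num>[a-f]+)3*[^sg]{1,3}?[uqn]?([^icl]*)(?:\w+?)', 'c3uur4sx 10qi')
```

The `?` after the quantifier makes it lazy — it takes as little as possible before letting the rest of the pattern try.
With 2 capturing groups, `findall` returns a 2-tuple per match.

[('c', 'r4sx 10q')]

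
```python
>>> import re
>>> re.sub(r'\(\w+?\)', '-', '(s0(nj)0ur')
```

'(s0-0ur'

Every occurrence is swapped for '-'.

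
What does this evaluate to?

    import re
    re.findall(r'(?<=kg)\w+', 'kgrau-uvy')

Because the assertion is zero-width, the text it checks is not consumed and won't appear in the result.
Walking the string: at [2:5] → 'rau'.
`findall` yields the raw match text (1 of them) because the pattern has no groups.

['rau']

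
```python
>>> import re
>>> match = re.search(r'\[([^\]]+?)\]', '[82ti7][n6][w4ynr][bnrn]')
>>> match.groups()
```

('82ti7',)

Unlike `match`, `search` isn't anchored — it looks for the pattern anywhere in the string.
The match spans [0:7] → '[82ti7]'.
Captured: group 1 = '82ti7'.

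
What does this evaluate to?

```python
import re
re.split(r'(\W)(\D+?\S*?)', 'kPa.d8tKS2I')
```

['kPa', '.', 'd', '8tKS2I']

A non-greedy quantifier consumes as few characters as it can — just enough that the remainder of the pattern still matches from where it stops; whatever follows it matches normally.
With a capturing group present, the delimiter's captured portion is kept in the result list.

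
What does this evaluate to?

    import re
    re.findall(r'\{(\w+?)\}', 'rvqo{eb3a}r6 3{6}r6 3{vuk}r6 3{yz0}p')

Matches: at [4:10] match '{eb3a}', group 1 = 'eb3a'; at [14:17] match '{6}', group 1 = '6'; at [21:26] match '{vuk}', group 1 = 'vuk'; at [30:35] match '{yz0}', group 1 = 'yz0'.
`findall` collects group 1 from each match (4 total).

['eb3a', '6', 'vuk', 'yz0']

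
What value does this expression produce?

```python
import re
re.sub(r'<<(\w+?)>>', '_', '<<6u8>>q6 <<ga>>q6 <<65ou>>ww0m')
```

Each match is replaced by '_'.

'_q6 _q6 _ww0m'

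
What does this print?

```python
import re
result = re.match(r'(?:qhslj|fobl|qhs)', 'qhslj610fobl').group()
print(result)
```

qhslj

The regex engine tests alternatives in the order written; an earlier branch that matches wins even if a later one would match more.
With `match`, the pattern is implicitly anchored at the beginning.
The match spans [0:5] → 'qhslj'.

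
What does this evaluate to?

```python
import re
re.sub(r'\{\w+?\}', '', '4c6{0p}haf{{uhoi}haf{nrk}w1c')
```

'4c6haf{hafw1c'

Each match is replaced by ''.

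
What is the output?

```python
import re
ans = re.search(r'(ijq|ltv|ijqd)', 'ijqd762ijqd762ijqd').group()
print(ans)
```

Alternation isn't longest-match — the leftmost alternative that fits at this position is chosen.
Unlike `match`, `search` isn't anchored — it looks for the pattern anywhere in the string.
The match spans [0:3] → 'ijq'.
Captured: group 1 = 'ijq'.

ijq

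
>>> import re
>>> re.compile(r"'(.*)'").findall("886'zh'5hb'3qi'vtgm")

["zh'5hb'3qi"]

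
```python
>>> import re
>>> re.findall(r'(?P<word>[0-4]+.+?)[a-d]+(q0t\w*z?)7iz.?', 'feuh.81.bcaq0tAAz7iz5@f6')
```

The pattern matches one or more of a character in [0-4], then one or more of any character (lazy) (captured as 'word'); then one or more of a character in [a-d]; then the literal 'q0t', then zero or more of a word character, then optionally a literal 'z' (captured); then the literal '7iz', then optionally any character.
Because the quantifier is non-greedy, it stops expanding at the earliest point where the rest of the pattern can succeed.
Walking the string: at [6:21] match '1.bcaq0tAAz7iz5', groups = ('1.', 'q0tAAz').
With 2 capturing groups, `findall` returns a 2-tuple per match.

[('1.', 'q0tAAz')]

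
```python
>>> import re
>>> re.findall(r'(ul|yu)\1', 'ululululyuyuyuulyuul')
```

A backreference is literal: `\1` must see the identical characters the first group matched.
Walking the string: at [0:4] match 'ulul', group 1 = 'ul'; at [4:8] match 'ulul', group 1 = 'ul'; at [8:12] match 'yuyu', group 1 = 'yu'.
Because there's exactly one group, `findall` drops the full match and keeps group 1 from each hit.

['ul', 'ul', 'yu']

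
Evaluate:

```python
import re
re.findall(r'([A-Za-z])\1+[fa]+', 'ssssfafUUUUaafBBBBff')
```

['s', 'U', 'B']

`\1` has to match the exact text group 1 already captured.
Matches: at [0:7] match 'ssssfaf', group 1 = 's'; at [7:14] match 'UUUUaaf', group 1 = 'U'; at [14:20] match 'BBBBff', group 1 = 'B'.
One capturing group, so `findall` returns just the captured substring from each match — 3 in all.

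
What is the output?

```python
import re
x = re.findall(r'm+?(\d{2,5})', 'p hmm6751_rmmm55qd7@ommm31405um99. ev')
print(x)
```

['6751', '55', '31405', '99']

Pattern: one or more of a literal 'm' (lazy); then 2 to 5 of a digit (captured).
Scanning left to right: at [3:9] match 'mm6751', group 1 = '6751'; at [11:16] match 'mmm55', group 1 = '55'; at [21:29] match 'mmm31405', group 1 = '31405'; at [30:33] match 'm99', group 1 = '99'.
`findall` collects group 1 from each match (4 total).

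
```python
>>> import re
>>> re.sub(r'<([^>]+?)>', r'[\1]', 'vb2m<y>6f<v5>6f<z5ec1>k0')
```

`\1` in the replacement pulls in group 1's text for each match.

'vb2m[y]6f[v5]6f[z5ec1]k0'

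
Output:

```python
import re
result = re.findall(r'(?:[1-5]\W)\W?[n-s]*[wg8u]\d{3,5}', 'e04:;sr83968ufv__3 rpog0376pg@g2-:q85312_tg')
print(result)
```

['4:;sr83968', '3 rpog0376', '2-:q85312']

This matches a character in [1-5], then a non-word character (non-capturing group); then optionally a non-word character, then zero or more of a character in [n-s], then one of [wg8u]; then 3 to 5 of a digit.
Walking the string: at [2:12] → '4:;sr83968'; at [17:27] → '3 rpog0376'; at [31:40] → '2-:q85312'.
With no groups in the pattern, `findall` gives back each whole match — 3 here.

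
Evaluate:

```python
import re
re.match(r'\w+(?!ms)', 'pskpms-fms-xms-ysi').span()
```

(0, 6)

`(?!…)`/`(?<!…)` only lets a position through if the neighbouring text does NOT match; no characters are consumed.
`re.match` won't scan ahead — the pattern has to work from the very first character.
The match spans [0:6] → 'pskpms'.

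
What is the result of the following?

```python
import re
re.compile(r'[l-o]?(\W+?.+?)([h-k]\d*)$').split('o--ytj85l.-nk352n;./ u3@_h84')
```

['', '--ytj85l.-nk352n;./ u3@_', 'h84', '']

`re.split` interleaves the captured-group text with the surrounding fragments.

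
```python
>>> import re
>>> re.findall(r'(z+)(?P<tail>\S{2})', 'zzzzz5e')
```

[('zzzzz', '5e')]

The pattern matches one or more of a literal 'z' (captured); then exactly 2 of a non-whitespace character (captured as 'tail').
Scanning left to right: at [0:7] match 'zzzzz5e', groups = ('zzzzz', '5e').
With 2 capturing groups, `findall` returns a 2-tuple per match.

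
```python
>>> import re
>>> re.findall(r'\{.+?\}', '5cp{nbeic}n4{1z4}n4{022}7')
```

['{nbeic}', '{1z4}', '{022}']

Because the quantifier is non-greedy, it stops expanding at the earliest point where the rest of the pattern can succeed.
Walking the string: at [3:10] → '{nbeic}'; at [12:17] → '{1z4}'; at [19:24] → '{022}'.
`findall` yields the raw match text (3 of them) because the pattern has no groups.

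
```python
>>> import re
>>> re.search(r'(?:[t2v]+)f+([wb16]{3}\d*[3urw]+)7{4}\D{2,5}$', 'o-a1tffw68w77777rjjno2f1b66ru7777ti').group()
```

This matches one or more of one of [t2v] (non-capturing group); then one or more of a literal 'f'; then exactly 3 of one of [wb16], then zero or more of a digit, then one or more of one of [3urw] (captured); then exactly 4 of the literal '7', then 2 to 5 of a non-digit; then anchored at the end.
`re.search` tries every starting position until one works.
The match spans [21:35] → '2f1b66ru7777ti'.
Captured: group 1 = '1b66ru'.

'2f1b66ru7777ti'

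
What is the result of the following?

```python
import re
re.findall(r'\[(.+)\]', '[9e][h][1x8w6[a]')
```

['9e][h][1x8w6[a']

Walking the string: at [0:16] match '[9e][h][1x8w6[a]', group 1 = '9e][h][1x8w6[a'.
With a single group, `findall` returns only what that group captured — 1 item.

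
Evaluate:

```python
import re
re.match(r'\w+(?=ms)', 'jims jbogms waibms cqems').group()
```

The lookaround is zero-width — it requires the adjacent text to match without consuming it, so the asserted text isn't part of the match.
`re.match` only tries the pattern at the start of the string.
The match spans [0:2] → 'ji'.

'ji'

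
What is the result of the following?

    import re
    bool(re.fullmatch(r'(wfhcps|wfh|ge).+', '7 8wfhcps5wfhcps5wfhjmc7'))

False

`re.fullmatch` requires the pattern to consume the entire string.
Here the string isn't matched end-to-end, so the call returns None, and `bool(None)` is False.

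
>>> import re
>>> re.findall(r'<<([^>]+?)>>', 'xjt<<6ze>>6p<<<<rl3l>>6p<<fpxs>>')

`findall` collects group 1 from each match (3 total).

['6ze', '<<rl3l', 'fpxs']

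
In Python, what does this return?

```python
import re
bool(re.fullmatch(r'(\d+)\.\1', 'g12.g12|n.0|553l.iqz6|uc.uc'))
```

False

`\1` is not a pattern — it's the concrete string captured by group 1, re-applied verbatim.
For `fullmatch`, every character of the input must be accounted for by the pattern.
Here there's no way to consume every character, so the call returns None, and `bool(None)` is False.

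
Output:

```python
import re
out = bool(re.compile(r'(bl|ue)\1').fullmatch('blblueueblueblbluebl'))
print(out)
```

False

`\1` has to match the exact text group 1 already captured.
`re.fullmatch` is like wrapping the pattern in `^…$` (in single-line mode).
Here the pattern can't cover the whole string, so the call returns None, and `bool(None)` is False.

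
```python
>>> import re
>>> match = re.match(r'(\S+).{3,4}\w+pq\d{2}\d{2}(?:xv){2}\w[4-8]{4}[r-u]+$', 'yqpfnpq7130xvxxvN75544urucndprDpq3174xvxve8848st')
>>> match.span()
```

(0, 48)

Pattern: one or more of a non-whitespace character (captured); then 3 to 4 of any character, then one or more of a word character, then the literal 'pq'; then exactly 2 of a digit, then exactly 2 of a digit; then the literal 'xv' repeated 2 times, then a word character, then exactly 4 of a character in [4-8]; then one or more of a character in [r-u]; then anchored at the end.
`re.match` won't scan ahead — the pattern has to work from the very first character.
The match spans [0:48] → 'yqpfnpq7130xvxxvN75544urucndprDpq3174xvxve8848st'.
Captured: group 1 = 'yqpfnpq7130xvxxvN75544urucn'.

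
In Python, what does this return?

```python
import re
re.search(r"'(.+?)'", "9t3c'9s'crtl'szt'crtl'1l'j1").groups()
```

A `+?`/`*?`/`{m,n}?` starts at its minimum and grows only as far as needed for what follows to match.
`re.search` tries every starting position until one works.
The match spans [4:8] → "'9s'".
Captured: group 1 = '9s'.

('9s',)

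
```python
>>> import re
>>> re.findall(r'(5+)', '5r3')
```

This matches one or more of a literal '5' (captured).
Scanning left to right: at [0:1] match '5', group 1 = '5'.
Because there's exactly one group, `findall` drops the full match and keeps group 1 from the one hit.

['5']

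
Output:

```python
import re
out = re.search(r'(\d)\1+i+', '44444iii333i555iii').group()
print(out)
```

The backreference `\1` re-matches whatever the first group consumed, character for character.
`search` walks the string left to right and returns the first match it finds.
The match spans [0:8] → '44444iii'.
Captured: group 1 = '4'.

44444iii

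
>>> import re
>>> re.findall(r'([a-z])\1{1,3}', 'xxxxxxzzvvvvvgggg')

`\1` is not a pattern — it's the concrete string captured by group 1, re-applied verbatim.
With a single group, `findall` returns only what that group captured — 5 items.

['x', 'x', 'z', 'v', 'g']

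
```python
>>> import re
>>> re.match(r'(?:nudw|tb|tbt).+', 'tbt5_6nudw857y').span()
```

With `match`, the pattern is implicitly anchored at the beginning.
The match spans [0:14] → 'tbt5_6nudw857y'.

(0, 14)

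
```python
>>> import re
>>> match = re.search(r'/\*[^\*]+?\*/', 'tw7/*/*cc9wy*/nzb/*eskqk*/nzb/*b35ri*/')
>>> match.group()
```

'/*cc9wy*/'

The match spans [5:14] → '/*cc9wy*/'.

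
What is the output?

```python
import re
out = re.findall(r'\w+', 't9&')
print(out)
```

['t9']

With no groups in the pattern, `findall` gives back each whole match — 1 here.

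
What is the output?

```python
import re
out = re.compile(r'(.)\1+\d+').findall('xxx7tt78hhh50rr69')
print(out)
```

['x', 't', 'h', 'r']

A backreference is literal: `\1` must see the identical characters the first group matched.
Scanning left to right: at [0:4] match 'xxx7', group 1 = 'x'; at [4:8] match 'tt78', group 1 = 't'; at [8:13] match 'hhh50', group 1 = 'h'; at [13:17] match 'rr69', group 1 = 'r'.
With a single group, `findall` returns only what that group captured — 4 items.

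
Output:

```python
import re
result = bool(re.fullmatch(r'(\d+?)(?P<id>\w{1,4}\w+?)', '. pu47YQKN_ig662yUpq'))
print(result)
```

False

Pattern: one or more of a digit (lazy) (captured); then 1 to 4 of a word character, then one or more of a word character (lazy) (captured as 'id').
`re.fullmatch` requires the pattern to consume the entire string.
Here the pattern can't cover the whole string, so the call returns None, and `bool(None)` is False.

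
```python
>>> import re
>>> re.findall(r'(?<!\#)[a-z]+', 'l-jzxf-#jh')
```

The negative lookaround is zero-width — it rules out positions where the adjacent text would match, without consuming anything.
Walking the string: at [0:1] → 'l'; at [2:6] → 'jzxf'; at [9:10] → 'h'.
`findall` yields the raw match text (3 of them) because the pattern has no groups.

['l', 'jzxf', 'h']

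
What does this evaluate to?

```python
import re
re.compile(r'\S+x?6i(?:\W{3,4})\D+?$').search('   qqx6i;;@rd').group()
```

'qqx6i;;@rd'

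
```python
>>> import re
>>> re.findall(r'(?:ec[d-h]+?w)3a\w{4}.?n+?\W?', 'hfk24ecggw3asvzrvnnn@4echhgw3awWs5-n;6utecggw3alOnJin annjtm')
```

['ecggw3asvzrvn', 'echhgw3awWs5-n;', 'ecggw3alOnJin ']

This matches the literal 'ec', then one or more of a character in [d-h] (lazy), then a literal 'w' (non-capturing group); then the literal '3', then the literal 'a', then exactly 4 of a word character; then optionally any character, then one or more of the literal 'n' (lazy), then optionally a non-word character.
A non-greedy quantifier consumes as few characters as it can — just enough that the remainder of the pattern still matches from where it stops; whatever follows it matches normally.
Scanning left to right: at [5:18] → 'ecggw3asvzrvn'; at [22:37] → 'echhgw3awWs5-n;'; at [40:54] → 'ecggw3alOnJin '.
No capturing groups, so `findall` returns the 3 full match strings.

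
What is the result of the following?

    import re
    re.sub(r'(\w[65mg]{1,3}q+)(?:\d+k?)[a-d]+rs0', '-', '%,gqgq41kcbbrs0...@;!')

'%,g-...@;!'

This matches a word character, then 1 to 3 of one of [65mg], then one or more of the literal 'q' (captured); then one or more of a digit, then optionally the literal 'k' (non-capturing group); then one or more of a character in [a-d], then the literal 'rs0'.
Every occurrence is swapped for '-'.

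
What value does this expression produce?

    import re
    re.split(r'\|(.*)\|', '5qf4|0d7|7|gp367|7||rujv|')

['5qf4', '0d7|7|gp367|7||rujv', '']

Matches to split on: at [4:25] → '|0d7|7|gp367|7||rujv|'.
With a capturing group present, the delimiter's captured portion is kept in the result list.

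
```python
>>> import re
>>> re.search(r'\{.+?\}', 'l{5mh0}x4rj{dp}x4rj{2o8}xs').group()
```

'{5mh0}'

With the lazy modifier that quantifier settles for the fewest repetitions that let the rest of the pattern succeed (the atoms after it are unaffected and can still be greedy).
`search` walks the string left to right and returns the first match it finds.
The match spans [1:7] → '{5mh0}'.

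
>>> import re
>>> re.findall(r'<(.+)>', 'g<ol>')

Scanning left to right: at [1:5] match '<ol>', group 1 = 'ol'.
One capturing group, so `findall` returns just the captured substring from the one match — 1 in all.

['ol']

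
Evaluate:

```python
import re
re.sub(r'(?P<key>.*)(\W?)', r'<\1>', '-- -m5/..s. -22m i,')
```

'<-- -m5/..s. -22m i,><>'

The pattern matches zero or more of any character (captured as 'key'); then optionally a non-word character (captured).
Matches: at [0:19] → '-- -m5/..s. -22m i,'; at [19:19] → ''.
The replacement refers to a captured group, so each match is rewritten using its own captured text.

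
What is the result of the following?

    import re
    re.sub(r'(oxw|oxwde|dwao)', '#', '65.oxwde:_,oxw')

'65.#de:_,#'

The regex engine tests alternatives in the order written; an earlier branch that matches wins even if a later one would match more.
Each match is replaced by '#'.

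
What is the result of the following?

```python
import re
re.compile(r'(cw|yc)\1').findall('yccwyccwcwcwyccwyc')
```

['cw']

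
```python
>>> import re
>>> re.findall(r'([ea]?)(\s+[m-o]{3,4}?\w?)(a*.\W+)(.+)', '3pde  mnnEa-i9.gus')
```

The pattern matches optionally one of [ea] (captured); then one or more of whitespace, then 3 to 4 of a character in [m-o] (lazy), then optionally a word character (captured); then zero or more of a literal 'a', then any character, then one or more of a non-word character (captured); then one or more of any character (captured).
Scanning left to right: at [3:18] match 'e  mnnEa-i9.gus', groups = ('e', '  mnnE', 'a-', 'i9.gus').
With 4 capturing groups, `findall` returns a 4-tuple per match.

[('e', '  mnnE', 'a-', 'i9.gus')]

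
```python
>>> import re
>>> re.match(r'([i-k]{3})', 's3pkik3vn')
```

None

The pattern matches exactly 3 of a character in [i-k] (captured).
`re.match` won't scan ahead — the pattern has to work from the very first character.
Here the pattern fails at index 0, so the call returns None.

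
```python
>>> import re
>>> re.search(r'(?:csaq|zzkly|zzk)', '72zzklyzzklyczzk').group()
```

The regex engine tests alternatives in the order written; an earlier branch that matches wins even if a later one would match more.
`re.search` scans for the first position where the pattern succeeds.
The match spans [2:7] → 'zzkly'.

'zzkly'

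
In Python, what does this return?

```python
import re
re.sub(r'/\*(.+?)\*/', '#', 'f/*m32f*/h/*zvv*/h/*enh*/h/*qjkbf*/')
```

Lazy quantifiers expand one character at a time until the remainder of the pattern can match.
Matches: at [1:9] → '/*m32f*/'; at [10:17] → '/*zvv*/'; at [18:25] → '/*enh*/'; at [26:35] → '/*qjkbf*/'.
Each match is replaced by '#'.

'f#h#h#h#'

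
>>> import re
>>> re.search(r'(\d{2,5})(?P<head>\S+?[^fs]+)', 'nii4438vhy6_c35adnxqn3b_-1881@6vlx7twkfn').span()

(3, 38)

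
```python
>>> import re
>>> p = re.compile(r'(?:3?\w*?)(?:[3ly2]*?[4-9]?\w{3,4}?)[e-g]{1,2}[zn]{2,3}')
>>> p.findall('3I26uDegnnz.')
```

['3I26uDegnnz']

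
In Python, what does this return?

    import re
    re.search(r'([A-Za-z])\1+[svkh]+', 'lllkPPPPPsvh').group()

'lllk'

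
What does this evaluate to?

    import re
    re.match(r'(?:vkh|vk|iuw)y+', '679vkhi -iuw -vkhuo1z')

None

With `match`, the pattern is implicitly anchored at the beginning.
Here position 0 doesn't satisfy it, so the call returns None.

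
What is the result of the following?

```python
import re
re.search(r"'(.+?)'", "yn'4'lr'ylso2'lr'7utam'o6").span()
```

(2, 5)

With the lazy modifier that quantifier settles for the fewest repetitions that let the rest of the pattern succeed (the atoms after it are unaffected and can still be greedy).
`search` walks the string left to right and returns the first match it finds.
The match spans [2:5] → "'4'".
Captured: group 1 = '4'.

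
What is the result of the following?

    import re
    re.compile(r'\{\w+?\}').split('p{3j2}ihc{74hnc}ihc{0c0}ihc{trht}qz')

Matches to split on: at [1:6] → '{3j2}'; at [9:16] → '{74hnc}'; at [19:24] → '{0c0}'; at [27:33] → '{trht}'.
`split` removes every match and returns the 5 fragments in between.

['p', 'ihc', 'ihc', 'ihc', 'qz']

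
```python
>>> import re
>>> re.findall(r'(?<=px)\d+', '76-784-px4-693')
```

The positive lookaround only admits positions where the adjacent text matches; those characters stay outside the span.
Since nothing is captured, `findall` lists the 1 matched substring directly.

['4']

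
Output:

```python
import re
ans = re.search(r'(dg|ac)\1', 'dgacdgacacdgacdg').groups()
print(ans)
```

('ac',)

The match spans [6:10] → 'acac'.
Captured: group 1 = 'ac'.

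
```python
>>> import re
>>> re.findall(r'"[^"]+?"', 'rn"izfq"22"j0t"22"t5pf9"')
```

['"izfq"', '"j0t"', '"t5pf9"']

Walking the string: at [2:8] → '"izfq"'; at [10:15] → '"j0t"'; at [17:24] → '"t5pf9"'.
With no groups in the pattern, `findall` gives back each whole match — 3 here.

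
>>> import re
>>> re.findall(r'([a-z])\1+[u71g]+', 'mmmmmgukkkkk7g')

['m', 'k']

A backreference is literal: `\1` must see the identical characters the first group matched.
Matches: at [0:7] match 'mmmmmgu', group 1 = 'm'; at [7:14] match 'kkkkk7g', group 1 = 'k'.
`findall` collects group 1 from each match (2 total).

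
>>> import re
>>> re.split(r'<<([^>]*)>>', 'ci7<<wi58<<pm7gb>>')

Matches to split on: at [3:18] → '<<wi58<<pm7gb>>'.
The group in the pattern means `split` returns the separators' captures alongside the pieces.

['ci7', 'wi58<<pm7gb', '']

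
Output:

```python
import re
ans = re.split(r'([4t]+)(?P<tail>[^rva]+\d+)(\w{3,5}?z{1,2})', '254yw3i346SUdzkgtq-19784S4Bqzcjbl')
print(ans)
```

['25', '4', 'yw3i346SUdzkgtq-19784', 'S4Bqz', 'cjbl']

The pattern matches one or more of one of [4t] (captured); then one or more of any character except [rva], then one or more of a digit (captured as 'tail'); then 3 to 5 of a word character (lazy), then 1 to 2 of a literal 'z' (captured).
The group in the pattern means `split` returns the separators' captures alongside the pieces.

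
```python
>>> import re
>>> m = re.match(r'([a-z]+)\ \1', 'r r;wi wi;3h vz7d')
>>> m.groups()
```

('r',)

The match spans [0:3] → 'r r'.
Captured: group 1 = 'r'.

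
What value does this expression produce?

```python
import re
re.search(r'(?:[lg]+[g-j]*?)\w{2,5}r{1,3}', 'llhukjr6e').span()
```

This matches one or more of one of [lg], then zero or more of a character in [g-j] (lazy) (non-capturing group); then 2 to 5 of a word character, then 1 to 3 of the literal 'r'.
`re.search` scans for the first position where the pattern succeeds.
The match spans [0:7] → 'llhukjr'.

(0, 7)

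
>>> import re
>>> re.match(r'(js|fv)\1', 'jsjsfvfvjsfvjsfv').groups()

('js',)

The match spans [0:4] → 'jsjs'.
Captured: group 1 = 'js'.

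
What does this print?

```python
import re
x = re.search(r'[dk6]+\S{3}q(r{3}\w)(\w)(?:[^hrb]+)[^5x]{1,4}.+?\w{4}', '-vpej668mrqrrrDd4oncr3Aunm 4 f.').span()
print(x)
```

(5, 26)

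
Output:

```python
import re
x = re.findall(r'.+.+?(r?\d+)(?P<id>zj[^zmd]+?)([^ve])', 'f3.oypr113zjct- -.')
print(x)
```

[('3', 'zjc', 't')]

The pattern matches one or more of any character, then one or more of any character (lazy); then optionally a literal 'r', then one or more of a digit (captured); then the literal 'zj', then one or more of any character except [zmd] (lazy) (captured as 'id'); then any character except [ve] (captured).
With 3 capturing groups, `findall` returns a 3-tuple per match.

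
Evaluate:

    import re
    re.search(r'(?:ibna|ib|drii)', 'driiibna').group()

`re.search` scans for the first position where the pattern succeeds.
The match spans [0:4] → 'drii'.

'drii'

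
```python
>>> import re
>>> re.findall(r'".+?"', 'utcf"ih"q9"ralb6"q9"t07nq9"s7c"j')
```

Lazy quantifiers expand one character at a time until the remainder of the pattern can match.
`findall` yields the raw match text (3 of them) because the pattern has no groups.

['"ih"', '"ralb6"', '"t07nq9"']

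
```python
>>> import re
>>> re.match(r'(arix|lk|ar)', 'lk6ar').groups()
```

The match spans [0:2] → 'lk'.
Captured: group 1 = 'lk'.

('lk',)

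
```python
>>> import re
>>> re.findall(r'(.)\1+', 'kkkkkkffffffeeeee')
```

`\1` has to match the exact text group 1 already captured.
Because there's exactly one group, `findall` drops the full match and keeps group 1 from each hit.

['k', 'f', 'e']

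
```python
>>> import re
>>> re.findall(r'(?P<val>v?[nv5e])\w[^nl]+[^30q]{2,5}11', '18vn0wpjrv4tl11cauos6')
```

['vn']

Because there's exactly one group, `findall` drops the full match and keeps group 1 from the one hit.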